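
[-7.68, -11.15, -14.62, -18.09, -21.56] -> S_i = -7.68 + -3.47*i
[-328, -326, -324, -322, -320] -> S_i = -328 + 2*i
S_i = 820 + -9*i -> [820, 811, 802, 793, 784]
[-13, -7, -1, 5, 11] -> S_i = -13 + 6*i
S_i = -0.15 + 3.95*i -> [-0.15, 3.8, 7.75, 11.7, 15.65]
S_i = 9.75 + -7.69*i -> [9.75, 2.06, -5.63, -13.32, -21.01]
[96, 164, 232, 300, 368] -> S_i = 96 + 68*i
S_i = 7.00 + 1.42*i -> [7.0, 8.42, 9.84, 11.26, 12.68]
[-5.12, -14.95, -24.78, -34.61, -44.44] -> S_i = -5.12 + -9.83*i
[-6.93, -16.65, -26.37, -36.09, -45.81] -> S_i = -6.93 + -9.72*i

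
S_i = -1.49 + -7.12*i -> [-1.49, -8.61, -15.73, -22.85, -29.97]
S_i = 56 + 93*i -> [56, 149, 242, 335, 428]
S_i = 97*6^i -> [97, 582, 3492, 20952, 125712]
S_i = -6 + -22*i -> [-6, -28, -50, -72, -94]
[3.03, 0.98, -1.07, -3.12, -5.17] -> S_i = 3.03 + -2.05*i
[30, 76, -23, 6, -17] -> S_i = Random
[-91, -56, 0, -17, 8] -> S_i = Random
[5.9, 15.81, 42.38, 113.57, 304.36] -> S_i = 5.90*2.68^i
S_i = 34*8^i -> [34, 272, 2176, 17408, 139264]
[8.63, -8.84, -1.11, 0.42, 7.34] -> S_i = Random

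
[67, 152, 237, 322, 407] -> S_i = 67 + 85*i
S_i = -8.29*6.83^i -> [-8.29, -56.62, -386.72, -2641.29, -18040.03]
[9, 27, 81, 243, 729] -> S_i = 9*3^i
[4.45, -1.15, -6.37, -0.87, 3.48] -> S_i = Random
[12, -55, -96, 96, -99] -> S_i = Random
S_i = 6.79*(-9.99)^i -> [6.79, -67.83, 677.64, -6769.65, 67628.81]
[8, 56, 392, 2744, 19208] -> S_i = 8*7^i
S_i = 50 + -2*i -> [50, 48, 46, 44, 42]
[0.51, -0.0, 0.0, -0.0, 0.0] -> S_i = 0.51*-0.00^i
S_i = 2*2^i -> [2, 4, 8, 16, 32]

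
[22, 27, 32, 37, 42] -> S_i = 22 + 5*i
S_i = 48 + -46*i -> [48, 2, -44, -90, -136]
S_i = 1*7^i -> [1, 7, 49, 343, 2401]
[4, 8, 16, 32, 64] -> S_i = 4*2^i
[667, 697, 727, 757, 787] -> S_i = 667 + 30*i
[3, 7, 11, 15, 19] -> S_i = 3 + 4*i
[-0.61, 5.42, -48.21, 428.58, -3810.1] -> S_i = -0.61*(-8.89)^i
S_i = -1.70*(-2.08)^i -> [-1.7, 3.54, -7.35, 15.3, -31.82]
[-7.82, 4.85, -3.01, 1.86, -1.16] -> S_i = -7.82*(-0.62)^i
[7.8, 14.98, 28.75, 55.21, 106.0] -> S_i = 7.80*1.92^i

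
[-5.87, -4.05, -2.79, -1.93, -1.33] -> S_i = -5.87*0.69^i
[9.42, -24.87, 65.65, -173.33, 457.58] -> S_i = 9.42*(-2.64)^i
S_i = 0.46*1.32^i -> [0.46, 0.61, 0.8, 1.06, 1.4]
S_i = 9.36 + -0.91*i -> [9.36, 8.45, 7.54, 6.63, 5.72]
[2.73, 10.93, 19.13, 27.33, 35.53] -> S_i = 2.73 + 8.20*i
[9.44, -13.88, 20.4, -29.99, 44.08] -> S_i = 9.44*(-1.47)^i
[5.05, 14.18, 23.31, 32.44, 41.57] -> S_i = 5.05 + 9.13*i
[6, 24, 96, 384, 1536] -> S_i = 6*4^i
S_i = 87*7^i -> [87, 609, 4263, 29841, 208887]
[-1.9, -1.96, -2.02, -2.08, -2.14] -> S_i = -1.90 + -0.06*i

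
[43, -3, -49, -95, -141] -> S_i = 43 + -46*i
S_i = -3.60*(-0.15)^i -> [-3.6, 0.54, -0.08, 0.01, -0.0]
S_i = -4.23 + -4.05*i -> [-4.23, -8.28, -12.33, -16.38, -20.43]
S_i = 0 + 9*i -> [0, 9, 18, 27, 36]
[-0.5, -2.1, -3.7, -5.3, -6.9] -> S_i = -0.50 + -1.60*i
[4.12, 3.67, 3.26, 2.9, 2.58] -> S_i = 4.12*0.89^i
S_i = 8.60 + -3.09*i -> [8.6, 5.51, 2.42, -0.67, -3.76]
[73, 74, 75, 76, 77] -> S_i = 73 + 1*i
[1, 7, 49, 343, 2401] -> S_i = 1*7^i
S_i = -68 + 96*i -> [-68, 28, 124, 220, 316]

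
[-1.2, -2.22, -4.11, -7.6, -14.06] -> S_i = -1.20*1.85^i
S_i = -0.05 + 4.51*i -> [-0.05, 4.46, 8.97, 13.48, 17.99]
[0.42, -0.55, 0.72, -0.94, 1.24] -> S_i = 0.42*(-1.31)^i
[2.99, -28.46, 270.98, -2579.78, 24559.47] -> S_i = 2.99*(-9.52)^i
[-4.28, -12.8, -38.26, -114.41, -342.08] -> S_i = -4.28*2.99^i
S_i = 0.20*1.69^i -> [0.2, 0.34, 0.57, 0.97, 1.63]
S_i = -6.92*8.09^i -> [-6.92, -55.98, -452.9, -3663.97, -29641.5]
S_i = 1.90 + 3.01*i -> [1.9, 4.91, 7.92, 10.93, 13.94]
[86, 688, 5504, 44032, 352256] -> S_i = 86*8^i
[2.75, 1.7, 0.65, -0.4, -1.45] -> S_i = 2.75 + -1.05*i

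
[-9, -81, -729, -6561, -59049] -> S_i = -9*9^i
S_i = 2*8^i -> [2, 16, 128, 1024, 8192]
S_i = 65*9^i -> [65, 585, 5265, 47385, 426465]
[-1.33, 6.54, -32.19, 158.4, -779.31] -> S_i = -1.33*(-4.92)^i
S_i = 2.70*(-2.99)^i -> [2.7, -8.07, 24.14, -72.17, 215.8]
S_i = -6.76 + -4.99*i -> [-6.76, -11.75, -16.74, -21.73, -26.72]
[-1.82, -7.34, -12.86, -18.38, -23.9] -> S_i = -1.82 + -5.52*i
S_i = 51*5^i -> [51, 255, 1275, 6375, 31875]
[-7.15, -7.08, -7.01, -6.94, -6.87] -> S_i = -7.15*0.99^i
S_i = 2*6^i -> [2, 12, 72, 432, 2592]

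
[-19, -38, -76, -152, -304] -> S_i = -19*2^i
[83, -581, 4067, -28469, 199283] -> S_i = 83*-7^i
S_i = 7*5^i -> [7, 35, 175, 875, 4375]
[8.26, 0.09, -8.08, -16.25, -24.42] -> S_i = 8.26 + -8.17*i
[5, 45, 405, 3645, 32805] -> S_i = 5*9^i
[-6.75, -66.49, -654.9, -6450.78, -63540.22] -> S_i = -6.75*9.85^i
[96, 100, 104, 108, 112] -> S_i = 96 + 4*i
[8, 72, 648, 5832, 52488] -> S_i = 8*9^i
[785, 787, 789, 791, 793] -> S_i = 785 + 2*i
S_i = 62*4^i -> [62, 248, 992, 3968, 15872]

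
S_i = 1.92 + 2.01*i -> [1.92, 3.93, 5.94, 7.95, 9.96]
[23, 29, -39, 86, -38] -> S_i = Random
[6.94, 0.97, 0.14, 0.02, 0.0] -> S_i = 6.94*0.14^i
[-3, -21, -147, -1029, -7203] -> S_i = -3*7^i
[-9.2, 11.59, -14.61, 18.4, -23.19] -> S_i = -9.20*(-1.26)^i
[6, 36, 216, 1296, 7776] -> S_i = 6*6^i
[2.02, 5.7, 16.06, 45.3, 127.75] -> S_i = 2.02*2.82^i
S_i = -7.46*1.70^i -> [-7.46, -12.68, -21.56, -36.65, -62.31]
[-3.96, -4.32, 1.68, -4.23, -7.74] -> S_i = Random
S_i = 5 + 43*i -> [5, 48, 91, 134, 177]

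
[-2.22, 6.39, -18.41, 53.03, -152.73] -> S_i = -2.22*(-2.88)^i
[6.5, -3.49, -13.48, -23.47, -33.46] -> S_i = 6.50 + -9.99*i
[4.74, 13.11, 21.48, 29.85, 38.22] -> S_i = 4.74 + 8.37*i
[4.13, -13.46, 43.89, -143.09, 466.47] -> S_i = 4.13*(-3.26)^i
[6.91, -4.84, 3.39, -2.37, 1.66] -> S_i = 6.91*(-0.70)^i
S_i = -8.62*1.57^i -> [-8.62, -13.53, -21.25, -33.36, -52.37]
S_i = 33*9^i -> [33, 297, 2673, 24057, 216513]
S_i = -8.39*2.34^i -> [-8.39, -19.63, -45.94, -107.5, -251.55]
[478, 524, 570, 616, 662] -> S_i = 478 + 46*i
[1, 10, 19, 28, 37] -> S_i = 1 + 9*i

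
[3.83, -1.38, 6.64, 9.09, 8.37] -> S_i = Random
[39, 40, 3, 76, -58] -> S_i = Random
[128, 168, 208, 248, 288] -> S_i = 128 + 40*i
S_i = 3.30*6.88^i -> [3.3, 22.7, 156.2, 1074.68, 7393.8]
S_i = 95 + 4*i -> [95, 99, 103, 107, 111]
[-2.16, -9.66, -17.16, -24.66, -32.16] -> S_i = -2.16 + -7.50*i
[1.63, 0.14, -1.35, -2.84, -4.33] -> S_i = 1.63 + -1.49*i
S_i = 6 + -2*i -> [6, 4, 2, 0, -2]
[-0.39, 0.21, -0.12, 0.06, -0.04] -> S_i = -0.39*(-0.55)^i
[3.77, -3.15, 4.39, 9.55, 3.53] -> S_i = Random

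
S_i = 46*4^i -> [46, 184, 736, 2944, 11776]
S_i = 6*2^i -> [6, 12, 24, 48, 96]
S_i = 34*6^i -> [34, 204, 1224, 7344, 44064]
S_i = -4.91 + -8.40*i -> [-4.91, -13.31, -21.71, -30.11, -38.51]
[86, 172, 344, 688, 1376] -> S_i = 86*2^i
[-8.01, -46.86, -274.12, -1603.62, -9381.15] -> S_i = -8.01*5.85^i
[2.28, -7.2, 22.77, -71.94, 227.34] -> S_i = 2.28*(-3.16)^i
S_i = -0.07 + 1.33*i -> [-0.07, 1.26, 2.59, 3.92, 5.25]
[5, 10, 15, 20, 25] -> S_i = 5 + 5*i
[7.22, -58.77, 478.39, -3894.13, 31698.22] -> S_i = 7.22*(-8.14)^i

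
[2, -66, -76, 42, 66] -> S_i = Random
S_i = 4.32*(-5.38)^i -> [4.32, -23.24, 125.04, -672.71, 3619.2]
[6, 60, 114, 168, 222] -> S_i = 6 + 54*i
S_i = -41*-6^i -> [-41, 246, -1476, 8856, -53136]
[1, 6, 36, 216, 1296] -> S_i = 1*6^i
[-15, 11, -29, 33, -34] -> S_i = Random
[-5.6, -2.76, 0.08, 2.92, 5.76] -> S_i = -5.60 + 2.84*i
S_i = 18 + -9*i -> [18, 9, 0, -9, -18]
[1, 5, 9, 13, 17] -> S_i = 1 + 4*i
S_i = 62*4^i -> [62, 248, 992, 3968, 15872]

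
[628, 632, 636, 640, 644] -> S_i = 628 + 4*i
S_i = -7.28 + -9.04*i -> [-7.28, -16.32, -25.36, -34.4, -43.44]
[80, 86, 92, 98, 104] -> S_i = 80 + 6*i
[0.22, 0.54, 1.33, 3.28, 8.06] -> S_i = 0.22*2.46^i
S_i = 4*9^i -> [4, 36, 324, 2916, 26244]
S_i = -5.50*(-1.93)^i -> [-5.5, 10.62, -20.49, 39.54, -76.31]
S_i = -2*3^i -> [-2, -6, -18, -54, -162]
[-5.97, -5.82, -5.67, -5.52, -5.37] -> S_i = -5.97 + 0.15*i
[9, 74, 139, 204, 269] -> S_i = 9 + 65*i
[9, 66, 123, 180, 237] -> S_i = 9 + 57*i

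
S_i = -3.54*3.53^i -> [-3.54, -12.5, -44.11, -155.71, -549.67]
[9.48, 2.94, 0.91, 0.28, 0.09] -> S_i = 9.48*0.31^i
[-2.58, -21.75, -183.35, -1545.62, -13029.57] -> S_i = -2.58*8.43^i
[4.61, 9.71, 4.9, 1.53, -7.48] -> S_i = Random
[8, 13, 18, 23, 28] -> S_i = 8 + 5*i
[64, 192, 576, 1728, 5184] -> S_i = 64*3^i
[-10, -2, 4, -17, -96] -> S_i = Random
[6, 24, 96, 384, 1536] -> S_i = 6*4^i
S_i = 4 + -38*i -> [4, -34, -72, -110, -148]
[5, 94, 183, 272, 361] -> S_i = 5 + 89*i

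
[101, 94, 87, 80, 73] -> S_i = 101 + -7*i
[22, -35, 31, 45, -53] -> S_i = Random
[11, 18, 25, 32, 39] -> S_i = 11 + 7*i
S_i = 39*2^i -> [39, 78, 156, 312, 624]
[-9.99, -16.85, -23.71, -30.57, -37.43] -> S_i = -9.99 + -6.86*i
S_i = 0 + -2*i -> [0, -2, -4, -6, -8]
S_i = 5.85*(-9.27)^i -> [5.85, -54.23, 502.71, -4660.1, 43199.11]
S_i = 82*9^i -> [82, 738, 6642, 59778, 538002]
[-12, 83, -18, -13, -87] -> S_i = Random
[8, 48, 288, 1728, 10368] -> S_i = 8*6^i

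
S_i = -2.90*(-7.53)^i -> [-2.9, 21.84, -164.43, 1238.18, -9323.48]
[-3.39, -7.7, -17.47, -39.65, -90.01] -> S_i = -3.39*2.27^i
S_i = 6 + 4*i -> [6, 10, 14, 18, 22]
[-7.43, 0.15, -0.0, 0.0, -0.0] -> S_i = -7.43*(-0.02)^i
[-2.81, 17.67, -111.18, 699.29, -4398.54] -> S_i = -2.81*(-6.29)^i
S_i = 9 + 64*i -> [9, 73, 137, 201, 265]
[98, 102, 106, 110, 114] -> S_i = 98 + 4*i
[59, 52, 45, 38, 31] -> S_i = 59 + -7*i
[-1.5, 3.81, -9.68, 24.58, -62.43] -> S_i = -1.50*(-2.54)^i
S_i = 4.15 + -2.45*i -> [4.15, 1.7, -0.75, -3.2, -5.65]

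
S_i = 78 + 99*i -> [78, 177, 276, 375, 474]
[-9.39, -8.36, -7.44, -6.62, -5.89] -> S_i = -9.39*0.89^i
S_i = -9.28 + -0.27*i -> [-9.28, -9.55, -9.82, -10.09, -10.36]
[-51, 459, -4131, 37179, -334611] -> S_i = -51*-9^i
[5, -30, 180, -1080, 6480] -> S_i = 5*-6^i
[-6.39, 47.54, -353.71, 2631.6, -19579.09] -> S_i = -6.39*(-7.44)^i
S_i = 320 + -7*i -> [320, 313, 306, 299, 292]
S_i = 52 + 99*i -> [52, 151, 250, 349, 448]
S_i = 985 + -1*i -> [985, 984, 983, 982, 981]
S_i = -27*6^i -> [-27, -162, -972, -5832, -34992]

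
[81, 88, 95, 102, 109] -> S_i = 81 + 7*i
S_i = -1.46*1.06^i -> [-1.46, -1.55, -1.64, -1.74, -1.84]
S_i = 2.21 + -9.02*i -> [2.21, -6.81, -15.83, -24.85, -33.87]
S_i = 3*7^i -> [3, 21, 147, 1029, 7203]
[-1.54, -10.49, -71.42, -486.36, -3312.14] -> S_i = -1.54*6.81^i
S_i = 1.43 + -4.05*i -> [1.43, -2.62, -6.67, -10.72, -14.77]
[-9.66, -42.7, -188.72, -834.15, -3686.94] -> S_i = -9.66*4.42^i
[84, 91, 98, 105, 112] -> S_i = 84 + 7*i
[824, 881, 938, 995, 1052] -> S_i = 824 + 57*i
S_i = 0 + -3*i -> [0, -3, -6, -9, -12]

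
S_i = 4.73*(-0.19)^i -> [4.73, -0.9, 0.17, -0.03, 0.01]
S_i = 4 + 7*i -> [4, 11, 18, 25, 32]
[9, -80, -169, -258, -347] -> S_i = 9 + -89*i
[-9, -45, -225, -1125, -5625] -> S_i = -9*5^i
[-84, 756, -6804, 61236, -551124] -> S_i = -84*-9^i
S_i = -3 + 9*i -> [-3, 6, 15, 24, 33]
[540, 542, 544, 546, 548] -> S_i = 540 + 2*i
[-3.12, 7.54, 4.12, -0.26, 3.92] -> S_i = Random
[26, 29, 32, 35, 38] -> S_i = 26 + 3*i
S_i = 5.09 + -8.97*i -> [5.09, -3.88, -12.85, -21.82, -30.79]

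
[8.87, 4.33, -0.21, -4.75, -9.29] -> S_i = 8.87 + -4.54*i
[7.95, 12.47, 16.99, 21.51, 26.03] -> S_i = 7.95 + 4.52*i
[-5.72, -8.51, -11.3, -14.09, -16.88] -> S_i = -5.72 + -2.79*i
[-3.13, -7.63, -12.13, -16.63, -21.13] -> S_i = -3.13 + -4.50*i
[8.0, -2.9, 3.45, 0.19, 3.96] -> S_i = Random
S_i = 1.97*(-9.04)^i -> [1.97, -17.81, 160.99, -1455.36, 13156.49]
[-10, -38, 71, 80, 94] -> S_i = Random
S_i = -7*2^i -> [-7, -14, -28, -56, -112]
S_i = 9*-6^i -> [9, -54, 324, -1944, 11664]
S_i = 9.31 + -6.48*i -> [9.31, 2.83, -3.65, -10.13, -16.61]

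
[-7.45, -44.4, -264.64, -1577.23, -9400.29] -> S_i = -7.45*5.96^i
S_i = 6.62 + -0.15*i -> [6.62, 6.47, 6.32, 6.17, 6.02]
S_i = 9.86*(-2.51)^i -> [9.86, -24.75, 62.12, -155.92, 391.36]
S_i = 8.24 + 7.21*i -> [8.24, 15.45, 22.66, 29.87, 37.08]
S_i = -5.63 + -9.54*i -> [-5.63, -15.17, -24.71, -34.25, -43.79]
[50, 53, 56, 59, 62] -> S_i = 50 + 3*i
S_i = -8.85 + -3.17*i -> [-8.85, -12.02, -15.19, -18.36, -21.53]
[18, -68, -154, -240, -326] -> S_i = 18 + -86*i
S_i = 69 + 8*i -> [69, 77, 85, 93, 101]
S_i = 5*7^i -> [5, 35, 245, 1715, 12005]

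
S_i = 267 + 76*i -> [267, 343, 419, 495, 571]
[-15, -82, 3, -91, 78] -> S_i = Random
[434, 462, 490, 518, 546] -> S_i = 434 + 28*i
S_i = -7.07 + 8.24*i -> [-7.07, 1.17, 9.41, 17.65, 25.89]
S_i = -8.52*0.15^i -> [-8.52, -1.28, -0.19, -0.03, -0.0]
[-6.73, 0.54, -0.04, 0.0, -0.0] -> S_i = -6.73*(-0.08)^i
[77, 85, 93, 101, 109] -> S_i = 77 + 8*i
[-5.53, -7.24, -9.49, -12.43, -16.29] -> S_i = -5.53*1.31^i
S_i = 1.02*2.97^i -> [1.02, 3.03, 9.0, 26.72, 79.36]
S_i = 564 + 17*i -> [564, 581, 598, 615, 632]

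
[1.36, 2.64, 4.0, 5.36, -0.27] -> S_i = Random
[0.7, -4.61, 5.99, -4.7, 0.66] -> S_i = Random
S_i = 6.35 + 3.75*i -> [6.35, 10.1, 13.85, 17.6, 21.35]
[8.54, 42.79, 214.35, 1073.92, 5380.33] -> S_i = 8.54*5.01^i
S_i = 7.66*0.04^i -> [7.66, 0.31, 0.01, 0.0, 0.0]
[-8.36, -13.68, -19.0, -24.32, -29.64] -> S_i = -8.36 + -5.32*i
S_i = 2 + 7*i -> [2, 9, 16, 23, 30]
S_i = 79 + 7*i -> [79, 86, 93, 100, 107]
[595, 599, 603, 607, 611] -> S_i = 595 + 4*i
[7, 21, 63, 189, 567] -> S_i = 7*3^i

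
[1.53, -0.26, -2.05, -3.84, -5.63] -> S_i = 1.53 + -1.79*i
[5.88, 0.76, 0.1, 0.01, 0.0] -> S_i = 5.88*0.13^i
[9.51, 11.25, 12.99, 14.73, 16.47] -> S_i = 9.51 + 1.74*i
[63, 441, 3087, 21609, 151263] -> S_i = 63*7^i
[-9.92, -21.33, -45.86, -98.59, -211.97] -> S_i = -9.92*2.15^i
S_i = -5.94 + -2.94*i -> [-5.94, -8.88, -11.82, -14.76, -17.7]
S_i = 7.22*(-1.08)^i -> [7.22, -7.8, 8.42, -9.1, 9.82]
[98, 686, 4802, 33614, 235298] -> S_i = 98*7^i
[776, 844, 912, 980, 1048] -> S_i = 776 + 68*i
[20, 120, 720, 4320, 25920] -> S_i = 20*6^i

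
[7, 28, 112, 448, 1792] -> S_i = 7*4^i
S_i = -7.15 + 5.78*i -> [-7.15, -1.37, 4.41, 10.19, 15.97]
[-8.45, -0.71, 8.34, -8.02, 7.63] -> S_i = Random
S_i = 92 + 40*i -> [92, 132, 172, 212, 252]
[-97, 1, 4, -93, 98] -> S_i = Random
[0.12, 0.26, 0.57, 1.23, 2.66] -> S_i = 0.12*2.17^i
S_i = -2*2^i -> [-2, -4, -8, -16, -32]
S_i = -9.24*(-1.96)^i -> [-9.24, 18.11, -35.5, 69.57, -136.36]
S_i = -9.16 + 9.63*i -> [-9.16, 0.47, 10.1, 19.73, 29.36]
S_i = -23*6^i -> [-23, -138, -828, -4968, -29808]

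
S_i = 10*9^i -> [10, 90, 810, 7290, 65610]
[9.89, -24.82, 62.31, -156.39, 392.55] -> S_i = 9.89*(-2.51)^i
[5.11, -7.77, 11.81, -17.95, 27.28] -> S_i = 5.11*(-1.52)^i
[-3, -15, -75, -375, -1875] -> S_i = -3*5^i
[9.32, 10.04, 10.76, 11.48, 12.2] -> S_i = 9.32 + 0.72*i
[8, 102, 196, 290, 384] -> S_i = 8 + 94*i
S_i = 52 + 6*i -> [52, 58, 64, 70, 76]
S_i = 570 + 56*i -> [570, 626, 682, 738, 794]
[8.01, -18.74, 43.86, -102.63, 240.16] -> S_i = 8.01*(-2.34)^i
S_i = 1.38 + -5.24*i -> [1.38, -3.86, -9.1, -14.34, -19.58]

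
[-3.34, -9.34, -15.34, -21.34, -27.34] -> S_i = -3.34 + -6.00*i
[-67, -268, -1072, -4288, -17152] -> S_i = -67*4^i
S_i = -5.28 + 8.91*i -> [-5.28, 3.63, 12.54, 21.45, 30.36]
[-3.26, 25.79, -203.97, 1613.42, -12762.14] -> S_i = -3.26*(-7.91)^i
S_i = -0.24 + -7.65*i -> [-0.24, -7.89, -15.54, -23.19, -30.84]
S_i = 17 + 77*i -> [17, 94, 171, 248, 325]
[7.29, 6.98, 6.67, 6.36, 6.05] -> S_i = 7.29 + -0.31*i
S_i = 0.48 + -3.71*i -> [0.48, -3.23, -6.94, -10.65, -14.36]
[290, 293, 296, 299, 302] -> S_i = 290 + 3*i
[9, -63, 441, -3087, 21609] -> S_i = 9*-7^i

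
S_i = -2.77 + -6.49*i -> [-2.77, -9.26, -15.75, -22.24, -28.73]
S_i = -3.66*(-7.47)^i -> [-3.66, 27.34, -204.23, 1525.61, -11396.29]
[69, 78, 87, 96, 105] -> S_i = 69 + 9*i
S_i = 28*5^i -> [28, 140, 700, 3500, 17500]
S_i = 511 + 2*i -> [511, 513, 515, 517, 519]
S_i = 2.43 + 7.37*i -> [2.43, 9.8, 17.17, 24.54, 31.91]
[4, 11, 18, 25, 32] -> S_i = 4 + 7*i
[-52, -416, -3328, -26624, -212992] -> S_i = -52*8^i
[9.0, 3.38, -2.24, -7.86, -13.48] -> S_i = 9.00 + -5.62*i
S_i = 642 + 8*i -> [642, 650, 658, 666, 674]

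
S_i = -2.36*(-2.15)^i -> [-2.36, 5.07, -10.91, 23.45, -50.43]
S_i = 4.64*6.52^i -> [4.64, 30.25, 197.25, 1286.06, 8385.1]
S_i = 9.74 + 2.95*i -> [9.74, 12.69, 15.64, 18.59, 21.54]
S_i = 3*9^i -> [3, 27, 243, 2187, 19683]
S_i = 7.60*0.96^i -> [7.6, 7.3, 7.0, 6.72, 6.46]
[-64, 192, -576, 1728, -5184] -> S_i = -64*-3^i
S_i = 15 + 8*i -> [15, 23, 31, 39, 47]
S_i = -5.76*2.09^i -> [-5.76, -12.04, -25.16, -52.58, -109.9]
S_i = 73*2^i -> [73, 146, 292, 584, 1168]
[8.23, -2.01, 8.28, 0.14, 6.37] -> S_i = Random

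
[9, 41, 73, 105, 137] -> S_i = 9 + 32*i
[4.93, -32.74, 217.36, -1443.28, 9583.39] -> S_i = 4.93*(-6.64)^i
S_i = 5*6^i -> [5, 30, 180, 1080, 6480]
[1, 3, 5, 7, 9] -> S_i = 1 + 2*i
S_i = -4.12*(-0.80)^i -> [-4.12, 3.3, -2.64, 2.11, -1.69]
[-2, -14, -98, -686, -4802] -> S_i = -2*7^i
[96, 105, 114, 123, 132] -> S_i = 96 + 9*i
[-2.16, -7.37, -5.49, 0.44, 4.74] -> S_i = Random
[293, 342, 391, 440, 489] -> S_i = 293 + 49*i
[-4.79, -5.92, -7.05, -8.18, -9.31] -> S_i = -4.79 + -1.13*i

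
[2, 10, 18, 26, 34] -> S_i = 2 + 8*i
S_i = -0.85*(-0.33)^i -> [-0.85, 0.28, -0.09, 0.03, -0.01]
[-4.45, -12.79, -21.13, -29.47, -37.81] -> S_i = -4.45 + -8.34*i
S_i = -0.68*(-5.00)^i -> [-0.68, 3.4, -17.0, 85.0, -425.0]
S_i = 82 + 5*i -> [82, 87, 92, 97, 102]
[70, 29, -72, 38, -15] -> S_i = Random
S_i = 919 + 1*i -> [919, 920, 921, 922, 923]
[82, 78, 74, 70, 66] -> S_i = 82 + -4*i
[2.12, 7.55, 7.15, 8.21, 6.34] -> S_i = Random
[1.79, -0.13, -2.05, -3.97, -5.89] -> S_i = 1.79 + -1.92*i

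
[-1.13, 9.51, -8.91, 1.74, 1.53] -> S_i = Random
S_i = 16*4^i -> [16, 64, 256, 1024, 4096]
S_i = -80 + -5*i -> [-80, -85, -90, -95, -100]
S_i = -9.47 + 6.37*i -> [-9.47, -3.1, 3.27, 9.64, 16.01]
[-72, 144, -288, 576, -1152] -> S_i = -72*-2^i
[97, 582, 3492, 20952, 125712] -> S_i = 97*6^i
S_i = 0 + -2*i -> [0, -2, -4, -6, -8]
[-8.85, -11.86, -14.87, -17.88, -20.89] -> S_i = -8.85 + -3.01*i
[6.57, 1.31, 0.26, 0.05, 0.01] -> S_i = 6.57*0.20^i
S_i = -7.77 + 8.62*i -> [-7.77, 0.85, 9.47, 18.09, 26.71]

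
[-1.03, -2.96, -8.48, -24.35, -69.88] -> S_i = -1.03*2.87^i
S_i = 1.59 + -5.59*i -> [1.59, -4.0, -9.59, -15.18, -20.77]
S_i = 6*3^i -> [6, 18, 54, 162, 486]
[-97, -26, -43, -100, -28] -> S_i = Random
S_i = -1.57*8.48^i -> [-1.57, -13.31, -112.9, -957.39, -8118.64]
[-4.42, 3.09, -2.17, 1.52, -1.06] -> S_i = -4.42*(-0.70)^i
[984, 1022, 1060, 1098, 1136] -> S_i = 984 + 38*i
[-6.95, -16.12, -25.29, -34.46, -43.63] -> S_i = -6.95 + -9.17*i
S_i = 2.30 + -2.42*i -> [2.3, -0.12, -2.54, -4.96, -7.38]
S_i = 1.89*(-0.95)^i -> [1.89, -1.8, 1.71, -1.62, 1.54]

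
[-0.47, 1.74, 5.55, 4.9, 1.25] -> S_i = Random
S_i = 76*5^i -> [76, 380, 1900, 9500, 47500]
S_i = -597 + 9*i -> [-597, -588, -579, -570, -561]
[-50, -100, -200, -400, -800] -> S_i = -50*2^i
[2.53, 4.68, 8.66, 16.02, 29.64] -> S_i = 2.53*1.85^i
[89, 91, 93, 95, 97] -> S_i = 89 + 2*i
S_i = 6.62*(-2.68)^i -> [6.62, -17.74, 47.55, -127.43, 341.51]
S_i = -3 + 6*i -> [-3, 3, 9, 15, 21]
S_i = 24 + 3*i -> [24, 27, 30, 33, 36]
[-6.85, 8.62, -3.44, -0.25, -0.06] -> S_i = Random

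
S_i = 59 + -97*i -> [59, -38, -135, -232, -329]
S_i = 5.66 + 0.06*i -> [5.66, 5.72, 5.78, 5.84, 5.9]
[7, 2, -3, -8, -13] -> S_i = 7 + -5*i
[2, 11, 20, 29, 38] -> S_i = 2 + 9*i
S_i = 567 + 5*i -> [567, 572, 577, 582, 587]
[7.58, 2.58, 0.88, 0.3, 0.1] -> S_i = 7.58*0.34^i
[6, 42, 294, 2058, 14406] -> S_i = 6*7^i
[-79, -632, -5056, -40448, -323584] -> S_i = -79*8^i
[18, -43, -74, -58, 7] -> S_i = Random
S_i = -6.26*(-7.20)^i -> [-6.26, 45.07, -324.52, 2336.53, -16823.03]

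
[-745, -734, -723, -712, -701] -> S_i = -745 + 11*i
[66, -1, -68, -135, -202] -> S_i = 66 + -67*i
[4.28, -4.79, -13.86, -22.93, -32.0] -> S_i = 4.28 + -9.07*i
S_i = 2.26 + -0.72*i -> [2.26, 1.54, 0.82, 0.1, -0.62]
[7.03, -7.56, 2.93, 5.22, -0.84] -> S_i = Random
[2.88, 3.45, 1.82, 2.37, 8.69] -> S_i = Random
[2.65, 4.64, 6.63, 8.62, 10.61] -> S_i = 2.65 + 1.99*i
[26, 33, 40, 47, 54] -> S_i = 26 + 7*i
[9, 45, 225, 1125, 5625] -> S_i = 9*5^i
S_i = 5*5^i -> [5, 25, 125, 625, 3125]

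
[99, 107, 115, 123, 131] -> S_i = 99 + 8*i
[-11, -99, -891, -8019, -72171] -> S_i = -11*9^i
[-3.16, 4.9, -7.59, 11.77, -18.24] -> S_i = -3.16*(-1.55)^i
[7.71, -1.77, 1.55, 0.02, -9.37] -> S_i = Random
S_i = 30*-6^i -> [30, -180, 1080, -6480, 38880]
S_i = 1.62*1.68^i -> [1.62, 2.72, 4.57, 7.68, 12.9]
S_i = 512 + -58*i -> [512, 454, 396, 338, 280]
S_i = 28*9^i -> [28, 252, 2268, 20412, 183708]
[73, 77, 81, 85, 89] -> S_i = 73 + 4*i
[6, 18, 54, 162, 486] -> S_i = 6*3^i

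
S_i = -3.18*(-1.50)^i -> [-3.18, 4.77, -7.16, 10.73, -16.1]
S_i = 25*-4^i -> [25, -100, 400, -1600, 6400]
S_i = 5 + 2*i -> [5, 7, 9, 11, 13]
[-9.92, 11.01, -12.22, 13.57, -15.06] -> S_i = -9.92*(-1.11)^i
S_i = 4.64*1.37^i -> [4.64, 6.36, 8.71, 11.93, 16.35]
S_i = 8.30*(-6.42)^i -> [8.3, -53.29, 342.1, -2196.26, 14099.97]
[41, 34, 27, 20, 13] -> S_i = 41 + -7*i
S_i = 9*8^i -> [9, 72, 576, 4608, 36864]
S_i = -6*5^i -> [-6, -30, -150, -750, -3750]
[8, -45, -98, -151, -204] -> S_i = 8 + -53*i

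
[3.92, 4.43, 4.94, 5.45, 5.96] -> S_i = 3.92 + 0.51*i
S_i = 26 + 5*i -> [26, 31, 36, 41, 46]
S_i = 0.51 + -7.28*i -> [0.51, -6.77, -14.05, -21.33, -28.61]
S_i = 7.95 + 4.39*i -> [7.95, 12.34, 16.73, 21.12, 25.51]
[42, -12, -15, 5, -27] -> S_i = Random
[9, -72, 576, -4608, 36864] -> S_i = 9*-8^i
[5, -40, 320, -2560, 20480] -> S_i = 5*-8^i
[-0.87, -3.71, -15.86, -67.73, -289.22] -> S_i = -0.87*4.27^i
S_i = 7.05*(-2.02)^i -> [7.05, -14.24, 28.77, -58.11, 117.38]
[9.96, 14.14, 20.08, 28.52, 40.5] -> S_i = 9.96*1.42^i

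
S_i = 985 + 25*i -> [985, 1010, 1035, 1060, 1085]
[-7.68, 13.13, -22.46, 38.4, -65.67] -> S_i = -7.68*(-1.71)^i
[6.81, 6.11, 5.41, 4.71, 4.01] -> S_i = 6.81 + -0.70*i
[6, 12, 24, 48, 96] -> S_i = 6*2^i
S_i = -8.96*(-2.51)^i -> [-8.96, 22.49, -56.45, 141.69, -355.63]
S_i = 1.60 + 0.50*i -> [1.6, 2.1, 2.6, 3.1, 3.6]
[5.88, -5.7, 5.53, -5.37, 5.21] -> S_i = 5.88*(-0.97)^i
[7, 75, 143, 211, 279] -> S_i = 7 + 68*i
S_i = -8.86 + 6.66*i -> [-8.86, -2.2, 4.46, 11.12, 17.78]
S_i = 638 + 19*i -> [638, 657, 676, 695, 714]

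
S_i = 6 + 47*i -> [6, 53, 100, 147, 194]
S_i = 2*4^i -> [2, 8, 32, 128, 512]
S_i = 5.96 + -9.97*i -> [5.96, -4.01, -13.98, -23.95, -33.92]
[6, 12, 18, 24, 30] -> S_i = 6 + 6*i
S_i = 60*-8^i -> [60, -480, 3840, -30720, 245760]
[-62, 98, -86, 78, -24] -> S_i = Random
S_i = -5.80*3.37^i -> [-5.8, -19.55, -65.87, -221.98, -748.08]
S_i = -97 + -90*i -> [-97, -187, -277, -367, -457]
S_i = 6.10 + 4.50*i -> [6.1, 10.6, 15.1, 19.6, 24.1]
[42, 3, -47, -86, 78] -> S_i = Random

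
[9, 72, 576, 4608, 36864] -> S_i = 9*8^i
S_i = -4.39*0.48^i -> [-4.39, -2.11, -1.01, -0.49, -0.23]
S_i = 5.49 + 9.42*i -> [5.49, 14.91, 24.33, 33.75, 43.17]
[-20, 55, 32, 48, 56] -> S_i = Random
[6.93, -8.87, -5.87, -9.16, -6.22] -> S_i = Random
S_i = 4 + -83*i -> [4, -79, -162, -245, -328]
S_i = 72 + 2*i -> [72, 74, 76, 78, 80]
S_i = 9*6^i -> [9, 54, 324, 1944, 11664]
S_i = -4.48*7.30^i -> [-4.48, -32.7, -238.74, -1742.8, -12722.41]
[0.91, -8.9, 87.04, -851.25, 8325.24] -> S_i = 0.91*(-9.78)^i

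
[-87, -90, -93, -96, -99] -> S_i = -87 + -3*i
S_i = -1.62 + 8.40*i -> [-1.62, 6.78, 15.18, 23.58, 31.98]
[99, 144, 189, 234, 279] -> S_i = 99 + 45*i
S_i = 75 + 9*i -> [75, 84, 93, 102, 111]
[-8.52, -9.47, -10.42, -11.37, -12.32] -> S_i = -8.52 + -0.95*i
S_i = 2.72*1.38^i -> [2.72, 3.75, 5.18, 7.15, 9.86]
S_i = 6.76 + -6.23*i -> [6.76, 0.53, -5.7, -11.93, -18.16]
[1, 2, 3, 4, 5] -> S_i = 1 + 1*i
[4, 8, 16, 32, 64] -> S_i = 4*2^i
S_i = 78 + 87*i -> [78, 165, 252, 339, 426]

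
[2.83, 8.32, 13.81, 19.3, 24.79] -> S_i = 2.83 + 5.49*i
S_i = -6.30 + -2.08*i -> [-6.3, -8.38, -10.46, -12.54, -14.62]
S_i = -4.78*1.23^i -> [-4.78, -5.88, -7.23, -8.89, -10.94]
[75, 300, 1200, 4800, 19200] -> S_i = 75*4^i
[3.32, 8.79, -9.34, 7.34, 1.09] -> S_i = Random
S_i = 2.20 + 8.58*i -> [2.2, 10.78, 19.36, 27.94, 36.52]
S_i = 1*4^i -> [1, 4, 16, 64, 256]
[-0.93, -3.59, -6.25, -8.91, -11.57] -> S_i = -0.93 + -2.66*i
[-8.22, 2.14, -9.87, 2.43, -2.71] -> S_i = Random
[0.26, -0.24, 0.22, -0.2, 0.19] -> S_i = 0.26*(-0.92)^i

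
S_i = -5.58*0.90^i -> [-5.58, -5.02, -4.52, -4.07, -3.66]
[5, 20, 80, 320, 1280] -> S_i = 5*4^i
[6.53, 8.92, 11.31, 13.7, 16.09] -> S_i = 6.53 + 2.39*i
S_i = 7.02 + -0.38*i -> [7.02, 6.64, 6.26, 5.88, 5.5]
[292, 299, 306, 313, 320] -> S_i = 292 + 7*i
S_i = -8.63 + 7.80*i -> [-8.63, -0.83, 6.97, 14.77, 22.57]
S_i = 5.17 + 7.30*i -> [5.17, 12.47, 19.77, 27.07, 34.37]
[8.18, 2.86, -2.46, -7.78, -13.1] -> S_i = 8.18 + -5.32*i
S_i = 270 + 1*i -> [270, 271, 272, 273, 274]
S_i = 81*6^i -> [81, 486, 2916, 17496, 104976]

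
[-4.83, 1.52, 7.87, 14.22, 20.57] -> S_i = -4.83 + 6.35*i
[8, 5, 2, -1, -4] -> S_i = 8 + -3*i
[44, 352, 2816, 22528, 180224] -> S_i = 44*8^i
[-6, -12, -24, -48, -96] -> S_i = -6*2^i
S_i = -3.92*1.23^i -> [-3.92, -4.82, -5.93, -7.29, -8.97]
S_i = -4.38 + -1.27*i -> [-4.38, -5.65, -6.92, -8.19, -9.46]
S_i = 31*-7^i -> [31, -217, 1519, -10633, 74431]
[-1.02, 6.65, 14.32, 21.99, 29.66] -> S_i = -1.02 + 7.67*i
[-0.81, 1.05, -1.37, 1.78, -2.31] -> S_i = -0.81*(-1.30)^i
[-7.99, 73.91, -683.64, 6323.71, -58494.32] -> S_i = -7.99*(-9.25)^i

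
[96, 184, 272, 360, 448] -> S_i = 96 + 88*i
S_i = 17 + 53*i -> [17, 70, 123, 176, 229]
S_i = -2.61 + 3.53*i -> [-2.61, 0.92, 4.45, 7.98, 11.51]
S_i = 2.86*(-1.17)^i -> [2.86, -3.35, 3.92, -4.58, 5.36]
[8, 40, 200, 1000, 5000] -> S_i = 8*5^i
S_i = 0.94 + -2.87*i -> [0.94, -1.93, -4.8, -7.67, -10.54]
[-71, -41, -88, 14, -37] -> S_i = Random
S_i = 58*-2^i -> [58, -116, 232, -464, 928]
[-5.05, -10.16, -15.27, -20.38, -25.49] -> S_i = -5.05 + -5.11*i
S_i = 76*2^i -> [76, 152, 304, 608, 1216]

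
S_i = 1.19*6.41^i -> [1.19, 7.63, 48.89, 313.42, 2009.0]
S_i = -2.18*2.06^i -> [-2.18, -4.49, -9.25, -19.06, -39.26]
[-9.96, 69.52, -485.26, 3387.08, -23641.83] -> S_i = -9.96*(-6.98)^i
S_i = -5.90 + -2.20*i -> [-5.9, -8.1, -10.3, -12.5, -14.7]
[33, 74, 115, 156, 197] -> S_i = 33 + 41*i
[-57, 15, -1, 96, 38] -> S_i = Random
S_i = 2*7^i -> [2, 14, 98, 686, 4802]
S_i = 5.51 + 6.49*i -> [5.51, 12.0, 18.49, 24.98, 31.47]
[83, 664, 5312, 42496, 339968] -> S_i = 83*8^i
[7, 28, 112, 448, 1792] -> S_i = 7*4^i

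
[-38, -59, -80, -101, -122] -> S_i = -38 + -21*i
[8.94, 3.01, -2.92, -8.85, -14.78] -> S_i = 8.94 + -5.93*i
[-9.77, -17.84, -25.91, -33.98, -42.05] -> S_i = -9.77 + -8.07*i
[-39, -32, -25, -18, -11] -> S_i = -39 + 7*i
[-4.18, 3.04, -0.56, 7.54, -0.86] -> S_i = Random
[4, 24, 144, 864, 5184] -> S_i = 4*6^i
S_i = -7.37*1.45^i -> [-7.37, -10.69, -15.5, -22.47, -32.58]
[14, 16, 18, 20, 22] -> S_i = 14 + 2*i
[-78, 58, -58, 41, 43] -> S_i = Random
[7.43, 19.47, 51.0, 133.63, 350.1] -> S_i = 7.43*2.62^i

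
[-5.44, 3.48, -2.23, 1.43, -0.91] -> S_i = -5.44*(-0.64)^i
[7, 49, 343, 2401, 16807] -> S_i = 7*7^i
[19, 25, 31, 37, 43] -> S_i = 19 + 6*i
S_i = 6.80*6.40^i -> [6.8, 43.52, 278.53, 1782.58, 11408.51]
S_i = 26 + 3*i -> [26, 29, 32, 35, 38]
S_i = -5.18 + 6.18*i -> [-5.18, 1.0, 7.18, 13.36, 19.54]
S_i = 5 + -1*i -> [5, 4, 3, 2, 1]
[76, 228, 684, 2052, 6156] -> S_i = 76*3^i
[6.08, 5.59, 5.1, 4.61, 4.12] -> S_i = 6.08 + -0.49*i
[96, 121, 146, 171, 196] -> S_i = 96 + 25*i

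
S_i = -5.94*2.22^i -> [-5.94, -13.19, -29.27, -64.99, -144.28]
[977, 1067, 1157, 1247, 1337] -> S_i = 977 + 90*i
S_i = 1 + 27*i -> [1, 28, 55, 82, 109]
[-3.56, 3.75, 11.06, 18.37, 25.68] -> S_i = -3.56 + 7.31*i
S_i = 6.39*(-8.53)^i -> [6.39, -54.51, 464.94, -3965.96, 33829.61]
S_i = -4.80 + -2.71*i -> [-4.8, -7.51, -10.22, -12.93, -15.64]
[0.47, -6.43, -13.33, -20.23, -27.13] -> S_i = 0.47 + -6.90*i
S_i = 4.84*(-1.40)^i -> [4.84, -6.78, 9.49, -13.28, 18.59]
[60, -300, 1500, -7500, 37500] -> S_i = 60*-5^i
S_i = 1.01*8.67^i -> [1.01, 8.76, 75.92, 658.23, 5706.87]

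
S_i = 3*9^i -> [3, 27, 243, 2187, 19683]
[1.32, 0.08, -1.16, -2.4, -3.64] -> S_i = 1.32 + -1.24*i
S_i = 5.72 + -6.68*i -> [5.72, -0.96, -7.64, -14.32, -21.0]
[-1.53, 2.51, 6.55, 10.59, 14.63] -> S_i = -1.53 + 4.04*i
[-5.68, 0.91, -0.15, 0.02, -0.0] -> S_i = -5.68*(-0.16)^i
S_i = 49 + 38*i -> [49, 87, 125, 163, 201]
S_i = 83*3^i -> [83, 249, 747, 2241, 6723]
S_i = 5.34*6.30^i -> [5.34, 33.64, 211.94, 1335.25, 8412.08]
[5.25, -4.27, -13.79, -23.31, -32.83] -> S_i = 5.25 + -9.52*i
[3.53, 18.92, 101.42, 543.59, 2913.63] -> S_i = 3.53*5.36^i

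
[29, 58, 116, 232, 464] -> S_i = 29*2^i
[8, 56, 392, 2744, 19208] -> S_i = 8*7^i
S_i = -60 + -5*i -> [-60, -65, -70, -75, -80]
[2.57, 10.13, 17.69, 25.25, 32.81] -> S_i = 2.57 + 7.56*i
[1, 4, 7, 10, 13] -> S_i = 1 + 3*i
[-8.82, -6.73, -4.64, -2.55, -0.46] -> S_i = -8.82 + 2.09*i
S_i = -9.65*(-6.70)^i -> [-9.65, 64.66, -433.19, 2902.36, -19445.83]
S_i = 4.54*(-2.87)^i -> [4.54, -13.03, 37.4, -107.33, 308.02]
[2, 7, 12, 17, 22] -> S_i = 2 + 5*i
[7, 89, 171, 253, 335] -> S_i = 7 + 82*i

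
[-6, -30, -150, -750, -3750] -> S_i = -6*5^i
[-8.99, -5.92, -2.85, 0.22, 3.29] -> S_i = -8.99 + 3.07*i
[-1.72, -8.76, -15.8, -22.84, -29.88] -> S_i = -1.72 + -7.04*i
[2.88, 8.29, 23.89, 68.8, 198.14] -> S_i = 2.88*2.88^i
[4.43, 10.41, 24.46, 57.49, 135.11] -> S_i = 4.43*2.35^i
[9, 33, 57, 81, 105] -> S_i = 9 + 24*i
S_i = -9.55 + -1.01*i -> [-9.55, -10.56, -11.57, -12.58, -13.59]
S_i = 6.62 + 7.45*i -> [6.62, 14.07, 21.52, 28.97, 36.42]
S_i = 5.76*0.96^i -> [5.76, 5.53, 5.31, 5.1, 4.89]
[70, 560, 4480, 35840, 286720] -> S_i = 70*8^i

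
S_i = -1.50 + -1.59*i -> [-1.5, -3.09, -4.68, -6.27, -7.86]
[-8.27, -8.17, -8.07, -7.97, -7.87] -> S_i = -8.27 + 0.10*i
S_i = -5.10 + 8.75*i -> [-5.1, 3.65, 12.4, 21.15, 29.9]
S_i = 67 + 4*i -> [67, 71, 75, 79, 83]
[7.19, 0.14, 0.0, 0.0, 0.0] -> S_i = 7.19*0.02^i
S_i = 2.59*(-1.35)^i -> [2.59, -3.5, 4.72, -6.37, 8.6]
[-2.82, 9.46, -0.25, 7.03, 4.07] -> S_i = Random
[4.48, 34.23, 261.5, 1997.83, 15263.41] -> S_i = 4.48*7.64^i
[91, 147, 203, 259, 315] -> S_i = 91 + 56*i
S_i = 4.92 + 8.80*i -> [4.92, 13.72, 22.52, 31.32, 40.12]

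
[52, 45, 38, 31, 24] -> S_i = 52 + -7*i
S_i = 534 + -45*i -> [534, 489, 444, 399, 354]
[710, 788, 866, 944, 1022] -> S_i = 710 + 78*i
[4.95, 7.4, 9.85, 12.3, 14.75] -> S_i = 4.95 + 2.45*i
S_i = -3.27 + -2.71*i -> [-3.27, -5.98, -8.69, -11.4, -14.11]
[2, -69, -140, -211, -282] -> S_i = 2 + -71*i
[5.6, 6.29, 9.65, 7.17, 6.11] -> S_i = Random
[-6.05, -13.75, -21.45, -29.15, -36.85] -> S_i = -6.05 + -7.70*i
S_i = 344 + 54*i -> [344, 398, 452, 506, 560]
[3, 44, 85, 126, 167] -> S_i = 3 + 41*i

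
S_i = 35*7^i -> [35, 245, 1715, 12005, 84035]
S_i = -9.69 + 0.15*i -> [-9.69, -9.54, -9.39, -9.24, -9.09]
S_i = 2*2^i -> [2, 4, 8, 16, 32]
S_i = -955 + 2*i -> [-955, -953, -951, -949, -947]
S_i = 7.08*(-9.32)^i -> [7.08, -65.99, 614.99, -5731.67, 53419.14]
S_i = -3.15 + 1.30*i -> [-3.15, -1.85, -0.55, 0.75, 2.05]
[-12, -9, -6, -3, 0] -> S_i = -12 + 3*i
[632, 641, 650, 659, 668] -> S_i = 632 + 9*i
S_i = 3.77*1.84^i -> [3.77, 6.94, 12.76, 23.49, 43.21]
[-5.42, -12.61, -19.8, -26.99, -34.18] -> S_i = -5.42 + -7.19*i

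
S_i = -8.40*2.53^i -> [-8.4, -21.25, -53.77, -136.03, -344.16]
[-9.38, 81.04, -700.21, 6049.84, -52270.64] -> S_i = -9.38*(-8.64)^i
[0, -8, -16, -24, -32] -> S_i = 0 + -8*i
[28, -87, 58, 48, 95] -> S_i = Random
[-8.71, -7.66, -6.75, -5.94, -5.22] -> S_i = -8.71*0.88^i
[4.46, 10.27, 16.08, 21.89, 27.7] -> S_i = 4.46 + 5.81*i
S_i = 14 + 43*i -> [14, 57, 100, 143, 186]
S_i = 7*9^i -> [7, 63, 567, 5103, 45927]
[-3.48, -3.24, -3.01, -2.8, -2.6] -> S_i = -3.48*0.93^i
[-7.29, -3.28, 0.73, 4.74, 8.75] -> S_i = -7.29 + 4.01*i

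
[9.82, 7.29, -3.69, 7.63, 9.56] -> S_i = Random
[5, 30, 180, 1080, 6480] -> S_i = 5*6^i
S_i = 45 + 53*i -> [45, 98, 151, 204, 257]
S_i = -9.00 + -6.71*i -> [-9.0, -15.71, -22.42, -29.13, -35.84]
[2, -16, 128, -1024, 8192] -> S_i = 2*-8^i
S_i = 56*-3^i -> [56, -168, 504, -1512, 4536]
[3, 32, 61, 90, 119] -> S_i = 3 + 29*i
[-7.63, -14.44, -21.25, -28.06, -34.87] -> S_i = -7.63 + -6.81*i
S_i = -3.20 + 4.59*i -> [-3.2, 1.39, 5.98, 10.57, 15.16]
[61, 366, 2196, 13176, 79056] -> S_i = 61*6^i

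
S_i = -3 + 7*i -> [-3, 4, 11, 18, 25]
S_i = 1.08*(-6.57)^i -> [1.08, -7.1, 46.62, -306.28, 2012.27]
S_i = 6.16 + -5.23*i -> [6.16, 0.93, -4.3, -9.53, -14.76]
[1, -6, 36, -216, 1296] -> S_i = 1*-6^i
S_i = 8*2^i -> [8, 16, 32, 64, 128]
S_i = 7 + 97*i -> [7, 104, 201, 298, 395]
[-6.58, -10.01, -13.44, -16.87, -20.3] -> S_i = -6.58 + -3.43*i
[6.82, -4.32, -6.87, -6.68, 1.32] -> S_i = Random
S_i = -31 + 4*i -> [-31, -27, -23, -19, -15]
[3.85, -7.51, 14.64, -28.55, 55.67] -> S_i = 3.85*(-1.95)^i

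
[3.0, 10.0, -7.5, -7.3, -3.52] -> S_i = Random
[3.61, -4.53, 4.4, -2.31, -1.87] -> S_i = Random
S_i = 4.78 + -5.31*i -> [4.78, -0.53, -5.84, -11.15, -16.46]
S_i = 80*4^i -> [80, 320, 1280, 5120, 20480]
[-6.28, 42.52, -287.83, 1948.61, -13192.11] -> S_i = -6.28*(-6.77)^i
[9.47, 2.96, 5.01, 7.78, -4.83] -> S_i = Random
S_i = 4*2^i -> [4, 8, 16, 32, 64]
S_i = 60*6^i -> [60, 360, 2160, 12960, 77760]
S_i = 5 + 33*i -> [5, 38, 71, 104, 137]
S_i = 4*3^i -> [4, 12, 36, 108, 324]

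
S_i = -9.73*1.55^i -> [-9.73, -15.08, -23.38, -36.23, -56.16]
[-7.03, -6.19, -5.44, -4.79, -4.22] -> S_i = -7.03*0.88^i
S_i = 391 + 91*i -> [391, 482, 573, 664, 755]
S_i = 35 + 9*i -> [35, 44, 53, 62, 71]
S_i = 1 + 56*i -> [1, 57, 113, 169, 225]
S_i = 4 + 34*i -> [4, 38, 72, 106, 140]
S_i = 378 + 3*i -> [378, 381, 384, 387, 390]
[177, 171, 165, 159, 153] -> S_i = 177 + -6*i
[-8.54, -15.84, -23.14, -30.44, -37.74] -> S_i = -8.54 + -7.30*i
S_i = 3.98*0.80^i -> [3.98, 3.18, 2.55, 2.04, 1.63]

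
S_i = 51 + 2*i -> [51, 53, 55, 57, 59]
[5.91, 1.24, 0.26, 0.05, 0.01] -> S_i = 5.91*0.21^i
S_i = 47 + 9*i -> [47, 56, 65, 74, 83]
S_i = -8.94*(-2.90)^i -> [-8.94, 25.93, -75.19, 218.04, -632.31]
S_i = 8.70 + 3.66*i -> [8.7, 12.36, 16.02, 19.68, 23.34]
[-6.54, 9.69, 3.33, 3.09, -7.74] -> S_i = Random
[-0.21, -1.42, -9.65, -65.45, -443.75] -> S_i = -0.21*6.78^i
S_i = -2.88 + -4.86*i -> [-2.88, -7.74, -12.6, -17.46, -22.32]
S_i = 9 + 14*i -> [9, 23, 37, 51, 65]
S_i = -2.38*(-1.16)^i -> [-2.38, 2.76, -3.2, 3.71, -4.31]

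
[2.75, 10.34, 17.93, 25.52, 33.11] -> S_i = 2.75 + 7.59*i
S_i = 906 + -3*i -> [906, 903, 900, 897, 894]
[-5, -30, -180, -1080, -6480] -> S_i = -5*6^i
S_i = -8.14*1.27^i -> [-8.14, -10.34, -13.13, -16.67, -21.18]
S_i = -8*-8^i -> [-8, 64, -512, 4096, -32768]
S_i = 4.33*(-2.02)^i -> [4.33, -8.75, 17.67, -35.69, 72.09]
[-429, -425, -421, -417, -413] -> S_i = -429 + 4*i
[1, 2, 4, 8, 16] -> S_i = 1*2^i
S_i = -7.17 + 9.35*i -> [-7.17, 2.18, 11.53, 20.88, 30.23]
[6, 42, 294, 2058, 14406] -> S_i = 6*7^i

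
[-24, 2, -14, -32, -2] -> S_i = Random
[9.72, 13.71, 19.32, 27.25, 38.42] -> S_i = 9.72*1.41^i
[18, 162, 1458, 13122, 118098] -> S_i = 18*9^i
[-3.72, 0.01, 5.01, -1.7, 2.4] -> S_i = Random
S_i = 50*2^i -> [50, 100, 200, 400, 800]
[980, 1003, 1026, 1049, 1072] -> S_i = 980 + 23*i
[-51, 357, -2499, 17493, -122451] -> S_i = -51*-7^i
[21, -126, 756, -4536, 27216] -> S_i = 21*-6^i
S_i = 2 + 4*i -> [2, 6, 10, 14, 18]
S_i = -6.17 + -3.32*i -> [-6.17, -9.49, -12.81, -16.13, -19.45]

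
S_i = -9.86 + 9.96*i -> [-9.86, 0.1, 10.06, 20.02, 29.98]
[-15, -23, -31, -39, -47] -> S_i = -15 + -8*i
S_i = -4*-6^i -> [-4, 24, -144, 864, -5184]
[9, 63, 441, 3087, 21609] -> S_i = 9*7^i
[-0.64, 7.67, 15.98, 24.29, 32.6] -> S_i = -0.64 + 8.31*i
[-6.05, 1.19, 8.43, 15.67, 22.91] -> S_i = -6.05 + 7.24*i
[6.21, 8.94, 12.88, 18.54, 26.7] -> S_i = 6.21*1.44^i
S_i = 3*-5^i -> [3, -15, 75, -375, 1875]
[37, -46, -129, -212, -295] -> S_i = 37 + -83*i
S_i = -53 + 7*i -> [-53, -46, -39, -32, -25]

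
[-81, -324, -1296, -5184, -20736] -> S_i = -81*4^i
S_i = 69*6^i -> [69, 414, 2484, 14904, 89424]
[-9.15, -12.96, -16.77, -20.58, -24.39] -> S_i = -9.15 + -3.81*i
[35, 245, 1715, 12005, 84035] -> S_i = 35*7^i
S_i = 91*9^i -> [91, 819, 7371, 66339, 597051]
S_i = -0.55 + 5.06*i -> [-0.55, 4.51, 9.57, 14.63, 19.69]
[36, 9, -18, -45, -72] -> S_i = 36 + -27*i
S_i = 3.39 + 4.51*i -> [3.39, 7.9, 12.41, 16.92, 21.43]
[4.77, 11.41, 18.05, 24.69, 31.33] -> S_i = 4.77 + 6.64*i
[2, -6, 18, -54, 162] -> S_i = 2*-3^i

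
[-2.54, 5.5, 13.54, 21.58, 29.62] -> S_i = -2.54 + 8.04*i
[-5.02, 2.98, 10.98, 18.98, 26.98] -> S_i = -5.02 + 8.00*i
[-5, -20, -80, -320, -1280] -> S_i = -5*4^i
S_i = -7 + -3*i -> [-7, -10, -13, -16, -19]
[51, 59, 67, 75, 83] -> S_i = 51 + 8*i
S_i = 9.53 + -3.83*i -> [9.53, 5.7, 1.87, -1.96, -5.79]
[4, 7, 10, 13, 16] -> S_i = 4 + 3*i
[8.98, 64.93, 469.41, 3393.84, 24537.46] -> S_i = 8.98*7.23^i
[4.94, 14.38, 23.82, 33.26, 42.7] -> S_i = 4.94 + 9.44*i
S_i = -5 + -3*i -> [-5, -8, -11, -14, -17]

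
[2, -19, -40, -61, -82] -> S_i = 2 + -21*i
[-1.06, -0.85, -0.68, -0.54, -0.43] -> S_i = -1.06*0.80^i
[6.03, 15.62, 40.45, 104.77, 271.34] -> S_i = 6.03*2.59^i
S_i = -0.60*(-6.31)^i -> [-0.6, 3.79, -23.89, 150.74, -951.19]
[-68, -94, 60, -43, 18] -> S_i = Random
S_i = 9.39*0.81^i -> [9.39, 7.61, 6.16, 4.99, 4.04]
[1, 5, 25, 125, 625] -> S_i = 1*5^i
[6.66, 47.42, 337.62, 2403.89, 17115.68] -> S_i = 6.66*7.12^i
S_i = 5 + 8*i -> [5, 13, 21, 29, 37]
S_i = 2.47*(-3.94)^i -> [2.47, -9.73, 38.34, -151.07, 595.23]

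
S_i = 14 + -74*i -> [14, -60, -134, -208, -282]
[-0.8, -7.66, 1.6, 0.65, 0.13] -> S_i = Random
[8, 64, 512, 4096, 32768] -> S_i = 8*8^i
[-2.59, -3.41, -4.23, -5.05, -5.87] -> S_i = -2.59 + -0.82*i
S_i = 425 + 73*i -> [425, 498, 571, 644, 717]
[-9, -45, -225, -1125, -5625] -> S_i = -9*5^i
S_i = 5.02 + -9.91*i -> [5.02, -4.89, -14.8, -24.71, -34.62]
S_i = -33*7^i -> [-33, -231, -1617, -11319, -79233]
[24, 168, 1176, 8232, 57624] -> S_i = 24*7^i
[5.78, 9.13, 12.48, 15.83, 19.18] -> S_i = 5.78 + 3.35*i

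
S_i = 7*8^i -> [7, 56, 448, 3584, 28672]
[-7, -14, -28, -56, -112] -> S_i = -7*2^i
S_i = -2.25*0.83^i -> [-2.25, -1.87, -1.55, -1.29, -1.07]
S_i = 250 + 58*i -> [250, 308, 366, 424, 482]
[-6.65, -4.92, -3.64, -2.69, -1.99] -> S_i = -6.65*0.74^i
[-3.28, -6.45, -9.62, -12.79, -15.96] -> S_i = -3.28 + -3.17*i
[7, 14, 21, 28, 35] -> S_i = 7 + 7*i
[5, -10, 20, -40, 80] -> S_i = 5*-2^i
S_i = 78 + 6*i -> [78, 84, 90, 96, 102]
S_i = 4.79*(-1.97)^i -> [4.79, -9.44, 18.59, -36.62, 72.14]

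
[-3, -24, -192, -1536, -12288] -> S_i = -3*8^i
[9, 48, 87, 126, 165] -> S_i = 9 + 39*i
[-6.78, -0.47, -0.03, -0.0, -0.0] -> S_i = -6.78*0.07^i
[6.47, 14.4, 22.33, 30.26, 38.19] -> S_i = 6.47 + 7.93*i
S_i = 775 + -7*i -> [775, 768, 761, 754, 747]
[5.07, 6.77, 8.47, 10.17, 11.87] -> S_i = 5.07 + 1.70*i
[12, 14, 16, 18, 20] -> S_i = 12 + 2*i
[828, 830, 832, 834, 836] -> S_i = 828 + 2*i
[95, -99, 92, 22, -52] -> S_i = Random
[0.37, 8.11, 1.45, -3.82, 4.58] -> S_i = Random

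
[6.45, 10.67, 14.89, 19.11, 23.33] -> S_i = 6.45 + 4.22*i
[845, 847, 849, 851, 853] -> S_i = 845 + 2*i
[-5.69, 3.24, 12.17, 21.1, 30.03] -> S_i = -5.69 + 8.93*i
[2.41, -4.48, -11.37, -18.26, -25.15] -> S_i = 2.41 + -6.89*i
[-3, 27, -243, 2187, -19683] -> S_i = -3*-9^i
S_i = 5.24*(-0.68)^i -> [5.24, -3.56, 2.42, -1.65, 1.12]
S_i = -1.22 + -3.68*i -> [-1.22, -4.9, -8.58, -12.26, -15.94]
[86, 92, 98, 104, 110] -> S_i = 86 + 6*i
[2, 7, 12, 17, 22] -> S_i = 2 + 5*i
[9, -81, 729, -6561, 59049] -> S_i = 9*-9^i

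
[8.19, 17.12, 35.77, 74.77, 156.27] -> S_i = 8.19*2.09^i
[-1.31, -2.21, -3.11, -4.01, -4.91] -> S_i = -1.31 + -0.90*i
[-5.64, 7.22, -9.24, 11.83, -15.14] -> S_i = -5.64*(-1.28)^i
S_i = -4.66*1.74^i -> [-4.66, -8.11, -14.11, -24.55, -42.72]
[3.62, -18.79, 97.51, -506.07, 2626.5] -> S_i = 3.62*(-5.19)^i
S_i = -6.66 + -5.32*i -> [-6.66, -11.98, -17.3, -22.62, -27.94]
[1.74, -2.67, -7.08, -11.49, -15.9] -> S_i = 1.74 + -4.41*i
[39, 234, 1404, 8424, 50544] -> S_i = 39*6^i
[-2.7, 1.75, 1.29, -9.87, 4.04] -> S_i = Random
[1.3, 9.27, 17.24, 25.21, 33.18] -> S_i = 1.30 + 7.97*i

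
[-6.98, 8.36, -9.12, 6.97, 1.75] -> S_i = Random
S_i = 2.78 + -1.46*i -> [2.78, 1.32, -0.14, -1.6, -3.06]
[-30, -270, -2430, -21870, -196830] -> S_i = -30*9^i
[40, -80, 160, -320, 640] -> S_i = 40*-2^i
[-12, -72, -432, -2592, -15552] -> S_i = -12*6^i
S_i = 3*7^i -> [3, 21, 147, 1029, 7203]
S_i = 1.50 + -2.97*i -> [1.5, -1.47, -4.44, -7.41, -10.38]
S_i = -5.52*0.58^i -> [-5.52, -3.2, -1.86, -1.08, -0.62]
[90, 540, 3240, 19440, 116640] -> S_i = 90*6^i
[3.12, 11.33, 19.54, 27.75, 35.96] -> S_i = 3.12 + 8.21*i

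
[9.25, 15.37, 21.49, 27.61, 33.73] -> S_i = 9.25 + 6.12*i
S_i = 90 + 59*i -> [90, 149, 208, 267, 326]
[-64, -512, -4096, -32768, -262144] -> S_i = -64*8^i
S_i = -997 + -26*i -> [-997, -1023, -1049, -1075, -1101]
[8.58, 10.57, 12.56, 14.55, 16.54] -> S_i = 8.58 + 1.99*i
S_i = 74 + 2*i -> [74, 76, 78, 80, 82]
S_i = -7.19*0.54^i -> [-7.19, -3.88, -2.1, -1.13, -0.61]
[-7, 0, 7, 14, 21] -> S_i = -7 + 7*i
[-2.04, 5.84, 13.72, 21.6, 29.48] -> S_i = -2.04 + 7.88*i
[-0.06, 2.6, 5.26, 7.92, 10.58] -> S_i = -0.06 + 2.66*i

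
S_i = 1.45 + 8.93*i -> [1.45, 10.38, 19.31, 28.24, 37.17]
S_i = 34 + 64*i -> [34, 98, 162, 226, 290]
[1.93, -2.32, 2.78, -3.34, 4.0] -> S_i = 1.93*(-1.20)^i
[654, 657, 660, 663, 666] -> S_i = 654 + 3*i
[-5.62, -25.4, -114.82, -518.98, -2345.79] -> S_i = -5.62*4.52^i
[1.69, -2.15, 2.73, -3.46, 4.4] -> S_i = 1.69*(-1.27)^i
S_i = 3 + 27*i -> [3, 30, 57, 84, 111]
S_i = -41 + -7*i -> [-41, -48, -55, -62, -69]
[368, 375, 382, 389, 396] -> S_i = 368 + 7*i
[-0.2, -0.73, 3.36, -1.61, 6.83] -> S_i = Random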